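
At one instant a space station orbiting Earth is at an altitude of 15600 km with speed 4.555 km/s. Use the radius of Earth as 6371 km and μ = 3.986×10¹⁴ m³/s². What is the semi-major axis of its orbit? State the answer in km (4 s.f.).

r = 6371 + 15600 = 21971 km = 2.197×10⁷ m.
Vis-viva rearranged: 1/a = 2/r − v²/μ = 9.103×10⁻⁸ − 5.205×10⁻⁸ = 3.898×10⁻⁸ m⁻¹.
a = 2.566×10⁷ m = 25656 km.

a ≈ 25660 km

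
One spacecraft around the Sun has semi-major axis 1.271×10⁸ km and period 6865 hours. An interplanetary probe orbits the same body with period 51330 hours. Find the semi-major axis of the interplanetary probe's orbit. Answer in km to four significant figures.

Kepler's third law: a³ ∝ T², so a₂ = a₁ (T₂/T₁)^(2/3).
T₂/T₁ = 7.477, (T₂/T₁)^(2/3) = 3.824.
a₂ = 1.271×10⁸ × 3.824 = 4.860×10⁸ km.

a₂ ≈ 4.860×10⁸ km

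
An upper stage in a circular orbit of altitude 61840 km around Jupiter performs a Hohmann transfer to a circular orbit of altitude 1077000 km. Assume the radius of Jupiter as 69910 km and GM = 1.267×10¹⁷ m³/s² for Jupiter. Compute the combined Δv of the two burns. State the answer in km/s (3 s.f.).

Δv_total ≈ 16.3 km/s

r₁ = 69910 + 61840 = 131750 km = 1.3175×10⁸ m.
r₂ = 69910 + 1077000 = 1146900 km = 1.1469×10⁹ m.
Transfer ellipse a_t = (r₁ + r₂)/2 = 6.393×10⁸ m.
At r₁: circular v_c1 = √(μ/r₁) = 31010 m/s; transfer-perijove v_p = √[μ(2/r₁ − 1/a_t)] = 41540 m/s.
Δv₁ = v_p − v_c1 = 10520 m/s.
At r₂: circular v_c2 = √(μ/r₂) = 10510 m/s; transfer-apojove v_a = √[μ(2/r₂ − 1/a_t)] = 4771 m/s.
Δv₂ = v_c2 − v_a = 5739 m/s.
Total Δv = Δv₁ + Δv₂ = 16260 m/s = 16.26 km/s.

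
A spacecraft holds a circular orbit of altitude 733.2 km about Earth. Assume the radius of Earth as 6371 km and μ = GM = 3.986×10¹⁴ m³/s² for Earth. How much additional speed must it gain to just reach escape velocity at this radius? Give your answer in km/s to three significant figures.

r = 6371 + 733.2 = 7104.2 km = 7.1042×10⁶ m.
Circular speed v_c = √(μ/r) = 7491 m/s.
Escape speed v_esc = √(2μ/r) = √2 × v_c = 10590 m/s.
Δv = v_esc − v_c = 3103 m/s = 3.103 km/s.

Δv ≈ 3.10 km/s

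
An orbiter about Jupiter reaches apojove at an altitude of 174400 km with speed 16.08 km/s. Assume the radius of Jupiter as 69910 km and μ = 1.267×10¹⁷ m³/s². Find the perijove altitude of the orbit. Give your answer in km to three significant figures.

perijove altitude ≈ 11200 km

r_a = 69910 + 174400 = 2.4431×10⁵ km = 2.443×10⁸ m.
Specific energy ε = v²/2 − μ/r = -3.893×10⁸ J/kg, so a = −μ/(2ε) = 1.627×10⁸ m.
The apsides satisfy r_p + r_a = 2a, so the perijove radius is 2a − r_a = 8.113×10⁷ m = 81129 km.
Perijove altitude = 81129 − 69910 = 11219 km.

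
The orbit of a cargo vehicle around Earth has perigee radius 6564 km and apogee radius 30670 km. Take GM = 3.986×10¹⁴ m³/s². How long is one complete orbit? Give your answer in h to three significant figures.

T ≈ 7.02 h

Semi-major axis a = (r_p + r_a)/2 = (6564.0 + 30670)/2 = 18617 km = 1.862×10⁷ m.
By Kepler's third law T = 2π√(a³/μ) = 2π × 4.023×10³ = 2.528×10⁴ s.
= 7.022 h.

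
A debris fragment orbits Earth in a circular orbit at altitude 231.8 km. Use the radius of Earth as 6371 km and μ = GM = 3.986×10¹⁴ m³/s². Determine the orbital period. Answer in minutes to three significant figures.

T ≈ 89.0 minutes

r = 6371 + 231.8 = 6602.8 km = 6.6028×10⁶ m.
Kepler's third law: T = 2π√(r³/μ) = 2π√((6.603×10⁶)³ / 3.986×10¹⁴).
r³/μ = 7.222×10⁵ s², so T = 2π × 8.498×10² = 5.340×10³ s.
Converting: 5.340×10³ s ÷ 60.00 = 88.99 minutes.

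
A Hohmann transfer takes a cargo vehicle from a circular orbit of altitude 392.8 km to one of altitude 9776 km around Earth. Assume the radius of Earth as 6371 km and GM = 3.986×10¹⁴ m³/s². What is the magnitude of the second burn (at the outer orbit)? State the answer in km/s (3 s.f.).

Δv ≈ 1.15 km/s

r₁ = 6371 + 392.8 = 6763.8 km = 6.7638×10⁶ m.
r₂ = 6371 + 9776 = 16147 km = 1.6147×10⁷ m.
Transfer ellipse a_t = (r₁ + r₂)/2 = 1.146×10⁷ m.
At r₁: circular v_c1 = √(μ/r₁) = 7677 m/s; transfer-perigee v_p = √[μ(2/r₁ − 1/a_t)] = 9114 m/s.
At r₂: circular v_c2 = √(μ/r₂) = 4968 m/s; transfer-apogee v_a = √[μ(2/r₂ − 1/a_t)] = 3818 m/s.
Δv₂ = v_c2 − v_a = 1151 m/s.
= 1.151 km/s.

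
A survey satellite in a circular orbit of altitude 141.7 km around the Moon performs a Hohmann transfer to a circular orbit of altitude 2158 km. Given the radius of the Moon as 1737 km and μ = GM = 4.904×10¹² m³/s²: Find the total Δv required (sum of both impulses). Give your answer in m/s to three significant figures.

Δv_total ≈ 478 m/s

r₁ = 1737 + 141.7 = 1878.7 km = 1.8787×10⁶ m.
r₂ = 1737 + 2158 = 3895.0 km = 3.8950×10⁶ m.
Transfer ellipse a_t = (r₁ + r₂)/2 = 2.887×10⁶ m.
At r₁: circular v_c1 = √(μ/r₁) = 1616 m/s; transfer-perilune v_p = √[μ(2/r₁ − 1/a_t)] = 1877 m/s.
Δv₁ = v_p − v_c1 = 261.0 m/s.
At r₂: circular v_c2 = √(μ/r₂) = 1122 m/s; transfer-apolune v_a = √[μ(2/r₂ − 1/a_t)] = 905.2 m/s.
Δv₂ = v_c2 − v_a = 216.9 m/s.
Total Δv = Δv₁ + Δv₂ = 477.9 m/s.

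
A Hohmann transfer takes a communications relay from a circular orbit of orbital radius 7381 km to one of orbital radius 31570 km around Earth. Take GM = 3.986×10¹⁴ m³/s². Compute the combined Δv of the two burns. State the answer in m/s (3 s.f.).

r₁ = 7381 km = 7.381×10⁶ m.
r₂ = 31570 km = 3.157×10⁷ m.
Transfer ellipse a_t = (r₁ + r₂)/2 = 1.948×10⁷ m.
At r₁: circular v_c1 = √(μ/r₁) = 7349 m/s; transfer-perigee v_p = √[μ(2/r₁ − 1/a_t)] = 9356 m/s.
Δv₁ = v_p − v_c1 = 2008 m/s.
At r₂: circular v_c2 = √(μ/r₂) = 3553 m/s; transfer-apogee v_a = √[μ(2/r₂ − 1/a_t)] = 2187 m/s.
Δv₂ = v_c2 − v_a = 1366 m/s.
Total Δv = Δv₁ + Δv₂ = 3373 m/s.

Δv_total ≈ 3370 m/s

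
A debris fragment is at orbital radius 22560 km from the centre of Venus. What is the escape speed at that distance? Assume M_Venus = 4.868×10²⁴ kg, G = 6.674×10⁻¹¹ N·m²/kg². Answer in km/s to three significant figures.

v_esc ≈ 5.37 km/s

μ = GM = 6.674×10⁻¹¹ × 4.868×10²⁴ = 3.249×10¹⁴ m³/s².
r = 22560 km = 2.256×10⁷ m.
Escape speed v_esc = √(2μ/r) = √(2 × 3.249×10¹⁴ / 2.256×10⁷) = √(2.880×10⁷) = 5367 m/s.
= 5.367 km/s.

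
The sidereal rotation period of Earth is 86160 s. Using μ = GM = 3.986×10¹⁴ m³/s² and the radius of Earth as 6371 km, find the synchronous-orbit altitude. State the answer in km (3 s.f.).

A synchronous orbit has period T, so by Kepler's third law a = (μT²/4π²)^(1/3).
μT²/4π² = 3.986×10¹⁴ × (8.616×10⁴)² / 39.48 = 7.495×10²² m³.
a = 4.216×10⁷ m = 42163 km.
Altitude h = a − R = 42163 − 6371 = 35792 km.

h_sync ≈ 35800 km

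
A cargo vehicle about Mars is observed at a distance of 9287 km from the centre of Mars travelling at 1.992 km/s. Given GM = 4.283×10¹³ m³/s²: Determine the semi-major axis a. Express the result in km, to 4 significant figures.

a ≈ 8149 km

r = 9.287×10⁶ m.
Vis-viva rearranged: 1/a = 2/r − v²/μ = 2.154×10⁻⁷ − 9.265×10⁻⁸ = 1.227×10⁻⁷ m⁻¹.
a = 8.149×10⁶ m = 8149.4 km.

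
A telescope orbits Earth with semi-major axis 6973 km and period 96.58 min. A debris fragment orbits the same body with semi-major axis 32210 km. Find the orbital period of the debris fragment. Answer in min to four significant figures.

Kepler's third law: T² ∝ a³, so T₂ = T₁ (a₂/a₁)^(3/2).
a₂/a₁ = 4.619, (a₂/a₁)^(3/2) = 9.928.
T₂ = 96.58 × 9.928 = 958.8 min.

T₂ ≈ 958.8 min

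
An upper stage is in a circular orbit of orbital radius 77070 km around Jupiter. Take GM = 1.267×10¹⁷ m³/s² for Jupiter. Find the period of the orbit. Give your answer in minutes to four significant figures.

r = 77070 km = 7.707×10⁷ m.
Kepler's third law: T = 2π√(r³/μ) = 2π√((7.707×10⁷)³ / 1.267×10¹⁷).
r³/μ = 3.613×10⁶ s², so T = 2π × 1.901×10³ = 1.194×10⁴ s.
Converting: 1.194×10⁴ s ÷ 60.00 = 199.1 minutes.

T ≈ 199.1 minutes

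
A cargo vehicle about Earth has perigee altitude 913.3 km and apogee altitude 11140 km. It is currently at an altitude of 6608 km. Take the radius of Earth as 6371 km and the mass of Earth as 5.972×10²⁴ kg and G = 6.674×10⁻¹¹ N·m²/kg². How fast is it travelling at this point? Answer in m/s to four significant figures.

μ = GM = 6.674×10⁻¹¹ × 5.972×10²⁴ = 3.986×10¹⁴ m³/s².
r_p = 6371 + 913.3 = 7284.3 km = 7.2843×10⁶ m.
r_a = 6371 + 11140 = 17511 km = 1.7511×10⁷ m.
r = 6371 + 6608 = 12979 km = 1.298×10⁷ m.
Semi-major axis a = (r_p + r_a)/2 = 12398 km = 1.240×10⁷ m.
Vis-viva: v² = μ(2/r − 1/a) = 3.986×10¹⁴ × (1.541×10⁻⁷ − 8.066×10⁻⁸) = 2.927×10⁷ m²/s².
v = 5410 m/s.

v ≈ 5410 m/s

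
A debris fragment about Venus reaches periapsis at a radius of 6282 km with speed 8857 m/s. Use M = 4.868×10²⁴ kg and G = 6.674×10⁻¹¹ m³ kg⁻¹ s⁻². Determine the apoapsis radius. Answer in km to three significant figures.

apoapsis radius ≈ 19700 km

μ = GM = 6.674×10⁻¹¹ × 4.868×10²⁴ = 3.249×10¹⁴ m³/s².
r_p = 6.282×10⁶ m.
Specific energy ε = v²/2 − μ/r = -1.249×10⁷ J/kg, so a = −μ/(2ε) = 1.300×10⁷ m.
The apsides satisfy r_p + r_a = 2a, so the apoapsis radius is 2a − r_p = 1.972×10⁷ m = 19721 km.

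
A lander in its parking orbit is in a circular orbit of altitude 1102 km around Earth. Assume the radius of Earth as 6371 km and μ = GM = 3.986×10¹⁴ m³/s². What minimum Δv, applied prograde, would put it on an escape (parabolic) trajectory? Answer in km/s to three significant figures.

r = 6371 + 1102 = 7473.0 km = 7.4730×10⁶ m.
Circular speed v_c = √(μ/r) = 7303 m/s.
Escape speed v_esc = √(2μ/r) = √2 × v_c = 10330 m/s.
Δv = v_esc − v_c = 3025 m/s = 3.025 km/s.

Δv ≈ 3.03 km/s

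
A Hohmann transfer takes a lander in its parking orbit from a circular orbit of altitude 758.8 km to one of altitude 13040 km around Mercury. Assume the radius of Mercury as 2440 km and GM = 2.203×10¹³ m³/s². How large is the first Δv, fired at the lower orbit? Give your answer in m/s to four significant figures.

Δv ≈ 754.3 m/s

r₁ = 2440 + 758.8 = 3198.8 km = 3.1988×10⁶ m.
r₂ = 2440 + 13040 = 15480 km = 1.5480×10⁷ m.
Transfer ellipse a_t = (r₁ + r₂)/2 = 9.339×10⁶ m.
At r₁: circular v_c1 = √(μ/r₁) = 2624 m/s; transfer-periherm v_p = √[μ(2/r₁ − 1/a_t)] = 3379 m/s.
Δv₁ = v_p − v_c1 = 754.3 m/s.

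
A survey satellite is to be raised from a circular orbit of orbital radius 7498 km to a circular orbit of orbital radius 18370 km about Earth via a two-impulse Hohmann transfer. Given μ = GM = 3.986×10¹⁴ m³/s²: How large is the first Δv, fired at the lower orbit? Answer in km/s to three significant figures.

Δv ≈ 1.40 km/s

r₁ = 7498 km = 7.498×10⁶ m.
r₂ = 18370 km = 1.837×10⁷ m.
Transfer ellipse a_t = (r₁ + r₂)/2 = 1.293×10⁷ m.
At r₁: circular v_c1 = √(μ/r₁) = 7291 m/s; transfer-perigee v_p = √[μ(2/r₁ − 1/a_t)] = 8689 m/s.
Δv₁ = v_p − v_c1 = 1398 m/s.
= 1.398 km/s.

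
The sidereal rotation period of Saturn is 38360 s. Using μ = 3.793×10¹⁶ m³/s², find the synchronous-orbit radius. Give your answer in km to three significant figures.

A synchronous orbit has period T, so by Kepler's third law a = (μT²/4π²)^(1/3).
μT²/4π² = 3.793×10¹⁶ × (3.836×10⁴)² / 39.48 = 1.414×10²⁴ m³.
a = 1.122×10⁸ m = 1.1223×10⁵ km.

r_sync ≈ 1.12×10⁵ km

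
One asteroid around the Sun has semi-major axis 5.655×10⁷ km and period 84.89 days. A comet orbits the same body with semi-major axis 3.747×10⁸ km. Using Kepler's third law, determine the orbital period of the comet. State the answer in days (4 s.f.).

T₂ ≈ 1448 days

Kepler's third law: T² ∝ a³, so T₂ = T₁ (a₂/a₁)^(3/2).
a₂/a₁ = 6.626, (a₂/a₁)^(3/2) = 17.06.
T₂ = 84.89 × 17.06 = 1448 days.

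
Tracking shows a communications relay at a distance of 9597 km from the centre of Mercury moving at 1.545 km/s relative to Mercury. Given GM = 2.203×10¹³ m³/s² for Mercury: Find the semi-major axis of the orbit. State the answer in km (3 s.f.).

r = 9.597×10⁶ m.
Vis-viva rearranged: 1/a = 2/r − v²/μ = 2.084×10⁻⁷ − 1.084×10⁻⁷ = 1.000×10⁻⁷ m⁻¹.
a = 9.995×10⁶ m = 9995.5 km.

a ≈ 10000 km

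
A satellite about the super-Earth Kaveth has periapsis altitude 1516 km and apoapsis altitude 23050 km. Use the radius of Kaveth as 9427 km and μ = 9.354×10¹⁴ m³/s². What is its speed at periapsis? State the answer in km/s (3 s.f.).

r_p = 9427 + 1516 = 10943 km = 1.0943×10⁷ m.
r_a = 9427 + 23050 = 32477 km = 3.2477×10⁷ m.
Semi-major axis a = (r_p + r_a)/2 = 21710 km = 2.171×10⁷ m.
Vis-viva: v² = μ(2/r − 1/a) = 9.354×10¹⁴ × (1.828×10⁻⁷ − 4.606×10⁻⁸) = 1.279×10⁸ m²/s².
v = 11310 m/s = 11.31 km/s.

v ≈ 11.3 km/s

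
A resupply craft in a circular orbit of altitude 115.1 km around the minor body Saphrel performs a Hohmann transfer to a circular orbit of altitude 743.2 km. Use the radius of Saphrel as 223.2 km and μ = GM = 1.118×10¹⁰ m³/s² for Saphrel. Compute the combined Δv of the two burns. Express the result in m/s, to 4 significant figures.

Δv_total ≈ 69.57 m/s

r₁ = 223.2 + 115.1 = 338.30 km = 3.3830×10⁵ m.
r₂ = 223.2 + 743.2 = 966.40 km = 9.6640×10⁵ m.
Transfer ellipse a_t = (r₁ + r₂)/2 = 6.524×10⁵ m.
At r₁: circular v_c1 = √(μ/r₁) = 181.8 m/s; transfer-periapsis v_p = √[μ(2/r₁ − 1/a_t)] = 221.3 m/s.
Δv₁ = v_p − v_c1 = 39.47 m/s.
At r₂: circular v_c2 = √(μ/r₂) = 107.6 m/s; transfer-apoapsis v_a = √[μ(2/r₂ − 1/a_t)] = 77.46 m/s.
Δv₂ = v_c2 − v_a = 30.10 m/s.
Total Δv = Δv₁ + Δv₂ = 69.57 m/s.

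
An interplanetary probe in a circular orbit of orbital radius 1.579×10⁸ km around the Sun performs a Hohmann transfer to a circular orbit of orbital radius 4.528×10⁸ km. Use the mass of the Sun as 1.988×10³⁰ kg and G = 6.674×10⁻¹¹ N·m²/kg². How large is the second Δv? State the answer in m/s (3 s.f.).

μ = GM = 6.674×10⁻¹¹ × 1.988×10³⁰ = 1.327×10²⁰ m³/s².
r₁ = 1.579×10⁸ km = 1.579×10¹¹ m.
r₂ = 4.528×10⁸ km = 4.528×10¹¹ m.
Transfer ellipse a_t = (r₁ + r₂)/2 = 3.054×10¹¹ m.
At r₁: circular v_c1 = √(μ/r₁) = 28990 m/s; transfer-perihelion v_p = √[μ(2/r₁ − 1/a_t)] = 35300 m/s.
At r₂: circular v_c2 = √(μ/r₂) = 17120 m/s; transfer-aphelion v_a = √[μ(2/r₂ − 1/a_t)] = 12310 m/s.
Δv₂ = v_c2 − v_a = 4808 m/s.

Δv ≈ 4810 m/s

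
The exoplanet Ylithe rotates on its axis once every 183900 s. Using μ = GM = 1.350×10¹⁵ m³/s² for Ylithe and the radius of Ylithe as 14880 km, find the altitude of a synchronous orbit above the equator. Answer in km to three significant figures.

A synchronous orbit has period T, so by Kepler's third law a = (μT²/4π²)^(1/3).
μT²/4π² = 1.350×10¹⁵ × (1.839×10⁵)² / 39.48 = 1.156×10²⁴ m³.
a = 1.050×10⁸ m = 1.0497×10⁵ km.
Altitude h = a − R = 1.0497×10⁵ − 14880 = 90085 km.

h_sync ≈ 90100 km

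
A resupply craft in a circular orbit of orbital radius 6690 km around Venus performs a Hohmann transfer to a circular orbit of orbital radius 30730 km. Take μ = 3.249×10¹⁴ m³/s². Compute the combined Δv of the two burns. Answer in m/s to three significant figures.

r₁ = 6690 km = 6.690×10⁶ m.
r₂ = 30730 km = 3.073×10⁷ m.
Transfer ellipse a_t = (r₁ + r₂)/2 = 1.871×10⁷ m.
At r₁: circular v_c1 = √(μ/r₁) = 6969 m/s; transfer-periapsis v_p = √[μ(2/r₁ − 1/a_t)] = 8931 m/s.
Δv₁ = v_p − v_c1 = 1962 m/s.
At r₂: circular v_c2 = √(μ/r₂) = 3252 m/s; transfer-apoapsis v_a = √[μ(2/r₂ − 1/a_t)] = 1944 m/s.
Δv₂ = v_c2 − v_a = 1307 m/s.
Total Δv = Δv₁ + Δv₂ = 3270 m/s.

Δv_total ≈ 3270 m/s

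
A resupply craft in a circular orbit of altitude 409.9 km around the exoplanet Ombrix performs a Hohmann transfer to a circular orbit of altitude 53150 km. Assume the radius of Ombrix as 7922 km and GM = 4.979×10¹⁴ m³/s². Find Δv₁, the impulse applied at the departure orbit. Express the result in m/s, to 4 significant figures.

Δv ≈ 2525 m/s

r₁ = 7922 + 409.9 = 8331.9 km = 8.3319×10⁶ m.
r₂ = 7922 + 53150 = 61072 km = 6.1072×10⁷ m.
Transfer ellipse a_t = (r₁ + r₂)/2 = 3.470×10⁷ m.
At r₁: circular v_c1 = √(μ/r₁) = 7730 m/s; transfer-periapsis v_p = √[μ(2/r₁ − 1/a_t)] = 10260 m/s.
Δv₁ = v_p − v_c1 = 2525 m/s.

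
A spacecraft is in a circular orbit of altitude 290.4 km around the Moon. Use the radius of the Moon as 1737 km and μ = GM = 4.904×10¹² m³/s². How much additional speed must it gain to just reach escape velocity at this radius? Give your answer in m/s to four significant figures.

r = 1737 + 290.4 = 2027.4 km = 2.0274×10⁶ m.
Circular speed v_c = √(μ/r) = 1555 m/s.
Escape speed v_esc = √(2μ/r) = √2 × v_c = 2199 m/s.
Δv = v_esc − v_c = 644.2 m/s.

Δv ≈ 644.2 m/s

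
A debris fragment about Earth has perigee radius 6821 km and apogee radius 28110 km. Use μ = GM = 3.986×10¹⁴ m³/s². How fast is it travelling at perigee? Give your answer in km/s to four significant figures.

v ≈ 9.698 km/s

Semi-major axis a = (r_p + r_a)/2 = 17466 km = 1.747×10⁷ m.
Vis-viva: v² = μ(2/r − 1/a) = 3.986×10¹⁴ × (2.932×10⁻⁷ − 5.726×10⁻⁸) = 9.405×10⁷ m²/s².
v = 9698 m/s = 9.698 km/s.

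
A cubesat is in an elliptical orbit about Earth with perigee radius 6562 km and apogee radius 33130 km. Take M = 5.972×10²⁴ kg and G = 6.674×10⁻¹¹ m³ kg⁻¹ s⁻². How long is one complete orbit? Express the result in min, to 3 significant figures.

T ≈ 464 min

μ = GM = 6.674×10⁻¹¹ × 5.972×10²⁴ = 3.986×10¹⁴ m³/s².
Semi-major axis a = (r_p + r_a)/2 = (6562.0 + 33130)/2 = 19846 km = 1.985×10⁷ m.
By Kepler's third law T = 2π√(a³/μ) = 2π × 4.428×10³ = 2.783×10⁴ s.
= 463.8 min.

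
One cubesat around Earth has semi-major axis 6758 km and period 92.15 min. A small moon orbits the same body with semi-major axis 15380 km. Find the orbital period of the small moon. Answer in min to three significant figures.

Kepler's third law: T² ∝ a³, so T₂ = T₁ (a₂/a₁)^(3/2).
a₂/a₁ = 2.276, (a₂/a₁)^(3/2) = 3.433.
T₂ = 92.15 × 3.433 = 316.4 min.

T₂ ≈ 316 min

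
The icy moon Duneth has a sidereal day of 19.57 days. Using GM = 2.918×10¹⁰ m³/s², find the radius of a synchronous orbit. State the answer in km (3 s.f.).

T = 19.57 days = 1.691×10⁶ s.
A synchronous orbit has period T, so by Kepler's third law a = (μT²/4π²)^(1/3).
μT²/4π² = 2.918×10¹⁰ × (1.691×10⁶)² / 39.48 = 2.113×10²¹ m³.
a = 1.283×10⁷ m = 12833 km.

r_sync ≈ 12800 km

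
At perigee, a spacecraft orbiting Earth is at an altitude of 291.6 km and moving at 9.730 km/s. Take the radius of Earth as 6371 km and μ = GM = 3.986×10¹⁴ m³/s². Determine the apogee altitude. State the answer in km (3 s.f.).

r_p = 6371 + 291.6 = 6662.6 km = 6.663×10⁶ m.
Specific energy ε = v²/2 − μ/r = -1.249×10⁷ J/kg, so a = −μ/(2ε) = 1.596×10⁷ m.
The apsides satisfy r_p + r_a = 2a, so the apogee radius is 2a − r_p = 2.525×10⁷ m = 25251 km.
Apogee altitude = 25251 − 6371 = 18880 km.

apogee altitude ≈ 18900 km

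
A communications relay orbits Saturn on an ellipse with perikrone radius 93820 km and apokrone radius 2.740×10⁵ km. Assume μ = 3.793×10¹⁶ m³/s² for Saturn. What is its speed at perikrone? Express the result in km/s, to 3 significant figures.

Semi-major axis a = (r_p + r_a)/2 = 1.8391×10⁵ km = 1.839×10⁸ m.
Vis-viva: v² = μ(2/r − 1/a) = 3.793×10¹⁶ × (2.132×10⁻⁸ − 5.437×10⁻⁹) = 6.023×10⁸ m²/s².
v = 24540 m/s = 24.54 km/s.

v ≈ 24.5 km/s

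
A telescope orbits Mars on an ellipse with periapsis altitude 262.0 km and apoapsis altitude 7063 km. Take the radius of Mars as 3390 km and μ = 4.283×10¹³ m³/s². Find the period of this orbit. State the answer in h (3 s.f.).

T ≈ 4.99 h

r_p = 3390 + 262.0 = 3652.0 km = 3.6520×10⁶ m.
r_a = 3390 + 7063 = 10453 km = 1.0453×10⁷ m.
Semi-major axis a = (r_p + r_a)/2 = (3652.0 + 10453)/2 = 7052.5 km = 7.052×10⁶ m.
By Kepler's third law T = 2π√(a³/μ) = 2π × 2.862×10³ = 1.798×10⁴ s.
= 4.995 h.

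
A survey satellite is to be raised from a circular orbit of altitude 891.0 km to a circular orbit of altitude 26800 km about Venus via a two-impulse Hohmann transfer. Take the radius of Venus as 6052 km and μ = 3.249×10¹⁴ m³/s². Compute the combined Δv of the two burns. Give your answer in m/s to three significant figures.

Δv_total ≈ 3240 m/s

r₁ = 6052 + 891.0 = 6943.0 km = 6.9430×10⁶ m.
r₂ = 6052 + 26800 = 32852 km = 3.2852×10⁷ m.
Transfer ellipse a_t = (r₁ + r₂)/2 = 1.990×10⁷ m.
At r₁: circular v_c1 = √(μ/r₁) = 6841 m/s; transfer-periapsis v_p = √[μ(2/r₁ − 1/a_t)] = 8790 m/s.
Δv₁ = v_p − v_c1 = 1949 m/s.
At r₂: circular v_c2 = √(μ/r₂) = 3145 m/s; transfer-apoapsis v_a = √[μ(2/r₂ − 1/a_t)] = 1858 m/s.
Δv₂ = v_c2 − v_a = 1287 m/s.
Total Δv = Δv₁ + Δv₂ = 3236 m/s.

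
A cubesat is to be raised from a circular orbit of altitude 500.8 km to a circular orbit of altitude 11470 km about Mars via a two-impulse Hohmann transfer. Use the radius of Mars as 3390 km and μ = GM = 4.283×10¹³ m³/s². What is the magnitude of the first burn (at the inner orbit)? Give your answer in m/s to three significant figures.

r₁ = 3390 + 500.8 = 3890.8 km = 3.8908×10⁶ m.
r₂ = 3390 + 11470 = 14860 km = 1.4860×10⁷ m.
Transfer ellipse a_t = (r₁ + r₂)/2 = 9.375×10⁶ m.
At r₁: circular v_c1 = √(μ/r₁) = 3318 m/s; transfer-periapsis v_p = √[μ(2/r₁ − 1/a_t)] = 4177 m/s.
Δv₁ = v_p − v_c1 = 859.2 m/s.

Δv ≈ 859 m/s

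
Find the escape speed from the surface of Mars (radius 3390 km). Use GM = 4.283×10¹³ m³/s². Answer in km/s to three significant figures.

r = R = 3.390×10⁶ m.
Escape speed v_esc = √(2μ/r) = √(2 × 4.283×10¹³ / 3.390×10⁶) = √(2.527×10⁷) = 5027 m/s.
= 5.027 km/s.

v_esc ≈ 5.03 km/s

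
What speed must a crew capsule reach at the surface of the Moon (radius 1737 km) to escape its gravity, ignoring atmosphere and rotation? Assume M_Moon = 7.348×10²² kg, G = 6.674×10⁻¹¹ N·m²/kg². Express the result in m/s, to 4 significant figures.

v_esc ≈ 2376 m/s

μ = GM = 6.674×10⁻¹¹ × 7.348×10²² = 4.904×10¹² m³/s².
r = R = 1.737×10⁶ m.
Escape speed v_esc = √(2μ/r) = √(2 × 4.904×10¹² / 1.737×10⁶) = √(5.647×10⁶) = 2376 m/s.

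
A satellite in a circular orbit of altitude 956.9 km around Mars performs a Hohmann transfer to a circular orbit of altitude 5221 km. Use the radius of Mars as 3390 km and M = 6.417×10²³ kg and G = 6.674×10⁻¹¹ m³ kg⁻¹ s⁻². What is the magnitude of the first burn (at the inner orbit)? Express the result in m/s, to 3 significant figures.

μ = GM = 6.674×10⁻¹¹ × 6.417×10²³ = 4.283×10¹³ m³/s².
r₁ = 3390 + 956.9 = 4346.9 km = 4.3469×10⁶ m.
r₂ = 3390 + 5221 = 8611.0 km = 8.6110×10⁶ m.
Transfer ellipse a_t = (r₁ + r₂)/2 = 6.479×10⁶ m.
At r₁: circular v_c1 = √(μ/r₁) = 3139 m/s; transfer-periapsis v_p = √[μ(2/r₁ − 1/a_t)] = 3619 m/s.
Δv₁ = v_p − v_c1 = 479.8 m/s.

Δv ≈ 480 m/s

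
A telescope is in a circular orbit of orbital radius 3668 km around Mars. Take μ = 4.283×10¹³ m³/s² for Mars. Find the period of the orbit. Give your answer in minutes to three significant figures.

r = 3668 km = 3.668×10⁶ m.
Kepler's third law: T = 2π√(r³/μ) = 2π√((3.668×10⁶)³ / 4.283×10¹³).
r³/μ = 1.152×10⁶ s², so T = 2π × 1.073×10³ = 6.745×10³ s.
Converting: 6.745×10³ s ÷ 60.00 = 112.4 minutes.

T ≈ 112 minutes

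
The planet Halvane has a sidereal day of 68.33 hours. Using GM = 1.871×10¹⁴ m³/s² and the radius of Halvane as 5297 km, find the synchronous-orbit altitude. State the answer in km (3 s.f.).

h_sync ≈ 60600 km

T = 68.33 hours = 2.460×10⁵ s.
A synchronous orbit has period T, so by Kepler's third law a = (μT²/4π²)^(1/3).
μT²/4π² = 1.871×10¹⁴ × (2.460×10⁵)² / 39.48 = 2.868×10²³ m³.
a = 6.594×10⁷ m = 65945 km.
Altitude h = a − R = 65945 − 5297 = 60648 km.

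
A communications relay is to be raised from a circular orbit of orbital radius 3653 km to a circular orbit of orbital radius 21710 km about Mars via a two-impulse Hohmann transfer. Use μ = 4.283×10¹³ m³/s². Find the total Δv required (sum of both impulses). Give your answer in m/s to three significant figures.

Δv_total ≈ 1710 m/s

r₁ = 3653 km = 3.653×10⁶ m.
r₂ = 21710 km = 2.171×10⁷ m.
Transfer ellipse a_t = (r₁ + r₂)/2 = 1.268×10⁷ m.
At r₁: circular v_c1 = √(μ/r₁) = 3424 m/s; transfer-periapsis v_p = √[μ(2/r₁ − 1/a_t)] = 4480 m/s.
Δv₁ = v_p − v_c1 = 1056 m/s.
At r₂: circular v_c2 = √(μ/r₂) = 1405 m/s; transfer-apoapsis v_a = √[μ(2/r₂ − 1/a_t)] = 753.8 m/s.
Δv₂ = v_c2 − v_a = 650.7 m/s.
Total Δv = Δv₁ + Δv₂ = 1707 m/s.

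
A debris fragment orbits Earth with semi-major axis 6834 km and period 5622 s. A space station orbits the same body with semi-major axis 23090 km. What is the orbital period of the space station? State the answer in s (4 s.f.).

T₂ ≈ 34920 s

Kepler's third law: T² ∝ a³, so T₂ = T₁ (a₂/a₁)^(3/2).
a₂/a₁ = 3.379, (a₂/a₁)^(3/2) = 6.210.
T₂ = 5622 × 6.210 = 34920 s.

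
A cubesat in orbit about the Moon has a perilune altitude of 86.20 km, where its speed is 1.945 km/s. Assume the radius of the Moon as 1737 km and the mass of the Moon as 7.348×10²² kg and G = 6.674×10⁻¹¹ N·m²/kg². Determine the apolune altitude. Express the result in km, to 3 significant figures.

apolune altitude ≈ 2580 km

μ = GM = 6.674×10⁻¹¹ × 7.348×10²² = 4.904×10¹² m³/s².
r_p = 1737 + 86.20 = 1823.2 km = 1.823×10⁶ m.
Specific energy ε = v²/2 − μ/r = -7.983×10⁵ J/kg, so a = −μ/(2ε) = 3.072×10⁶ m.
The apsides satisfy r_p + r_a = 2a, so the apolune radius is 2a − r_p = 4.320×10⁶ m = 4320.0 km.
Apolune altitude = 4320.0 − 1737 = 2583.0 km.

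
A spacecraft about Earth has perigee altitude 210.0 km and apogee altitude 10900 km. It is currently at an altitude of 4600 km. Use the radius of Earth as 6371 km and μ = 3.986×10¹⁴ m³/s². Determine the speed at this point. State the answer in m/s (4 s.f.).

v ≈ 6264 m/s

r_p = 6371 + 210.0 = 6581.0 km = 6.5810×10⁶ m.
r_a = 6371 + 10900 = 17271 km = 1.7271×10⁷ m.
r = 6371 + 4600 = 10971 km = 1.097×10⁷ m.
Semi-major axis a = (r_p + r_a)/2 = 11926 km = 1.193×10⁷ m.
Vis-viva: v² = μ(2/r − 1/a) = 3.986×10¹⁴ × (1.823×10⁻⁷ − 8.385×10⁻⁸) = 3.924×10⁷ m²/s².
v = 6264 m/s.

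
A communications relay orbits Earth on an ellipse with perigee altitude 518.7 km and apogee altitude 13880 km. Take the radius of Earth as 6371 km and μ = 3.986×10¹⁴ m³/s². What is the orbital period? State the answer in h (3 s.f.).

T ≈ 4.37 h

r_p = 6371 + 518.7 = 6889.7 km = 6.8897×10⁶ m.
r_a = 6371 + 13880 = 20251 km = 2.0251×10⁷ m.
Semi-major axis a = (r_p + r_a)/2 = (6889.7 + 20251)/2 = 13570 km = 1.357×10⁷ m.
By Kepler's third law T = 2π√(a³/μ) = 2π × 2.504×10³ = 1.573×10⁴ s.
= 4.370 h.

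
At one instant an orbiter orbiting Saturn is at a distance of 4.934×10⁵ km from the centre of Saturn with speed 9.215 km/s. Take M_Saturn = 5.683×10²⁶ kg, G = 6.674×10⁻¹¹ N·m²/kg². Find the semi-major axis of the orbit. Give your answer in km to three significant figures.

μ = GM = 6.674×10⁻¹¹ × 5.683×10²⁶ = 3.793×10¹⁶ m³/s².
r = 4.934×10⁸ m.
Vis-viva rearranged: 1/a = 2/r − v²/μ = 4.054×10⁻⁹ − 2.239×10⁻⁹ = 1.815×10⁻⁹ m⁻¹.
a = 5.511×10⁸ m = 5.5107×10⁵ km.

a ≈ 5.51×10⁵ km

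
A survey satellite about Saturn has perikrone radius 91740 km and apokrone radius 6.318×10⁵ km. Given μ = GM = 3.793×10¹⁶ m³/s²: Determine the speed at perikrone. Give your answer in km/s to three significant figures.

Semi-major axis a = (r_p + r_a)/2 = 3.6177×10⁵ km = 3.618×10⁸ m.
Vis-viva: v² = μ(2/r − 1/a) = 3.793×10¹⁶ × (2.180×10⁻⁸ − 2.764×10⁻⁹) = 7.221×10⁸ m²/s².
v = 26870 m/s = 26.87 km/s.

v ≈ 26.9 km/s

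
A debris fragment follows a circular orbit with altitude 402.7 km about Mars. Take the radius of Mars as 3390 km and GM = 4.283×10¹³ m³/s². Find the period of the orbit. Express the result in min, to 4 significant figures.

r = 3390 + 402.7 = 3792.7 km = 3.7927×10⁶ m.
Kepler's third law: T = 2π√(r³/μ) = 2π√((3.793×10⁶)³ / 4.283×10¹³).
r³/μ = 1.274×10⁶ s², so T = 2π × 1.129×10³ = 7.091×10³ s.
Converting: 7.091×10³ s ÷ 60.00 = 118.2 min.

T ≈ 118.2 min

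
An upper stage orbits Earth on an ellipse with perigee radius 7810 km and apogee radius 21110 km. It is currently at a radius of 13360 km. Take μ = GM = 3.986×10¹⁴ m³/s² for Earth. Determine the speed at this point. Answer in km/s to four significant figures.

Semi-major axis a = (r_p + r_a)/2 = 14460 km = 1.446×10⁷ m.
Vis-viva: v² = μ(2/r − 1/a) = 3.986×10¹⁴ × (1.497×10⁻⁷ − 6.916×10⁻⁸) = 3.210×10⁷ m²/s².
v = 5666 m/s = 5.666 km/s.

v ≈ 5.666 km/s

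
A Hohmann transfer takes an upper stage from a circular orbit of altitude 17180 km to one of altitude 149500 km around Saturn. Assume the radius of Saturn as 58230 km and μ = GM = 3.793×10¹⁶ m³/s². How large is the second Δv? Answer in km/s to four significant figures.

Δv ≈ 3.651 km/s

r₁ = 58230 + 17180 = 75410 km = 7.5410×10⁷ m.
r₂ = 58230 + 149500 = 207730 km = 2.0773×10⁸ m.
Transfer ellipse a_t = (r₁ + r₂)/2 = 1.416×10⁸ m.
At r₁: circular v_c1 = √(μ/r₁) = 22430 m/s; transfer-perikrone v_p = √[μ(2/r₁ − 1/a_t)] = 27170 m/s.
At r₂: circular v_c2 = √(μ/r₂) = 13510 m/s; transfer-apokrone v_a = √[μ(2/r₂ − 1/a_t)] = 9862 m/s.
Δv₂ = v_c2 − v_a = 3651 m/s.
= 3.651 km/s.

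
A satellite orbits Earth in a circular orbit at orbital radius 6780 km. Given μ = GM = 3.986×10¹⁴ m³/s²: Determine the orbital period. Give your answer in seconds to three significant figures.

r = 6780 km = 6.780×10⁶ m.
Kepler's third law: T = 2π√(r³/μ) = 2π√((6.780×10⁶)³ / 3.986×10¹⁴).
r³/μ = 7.819×10⁵ s², so T = 2π × 8.843×10² = 5.556×10³ s.

T ≈ 5560 seconds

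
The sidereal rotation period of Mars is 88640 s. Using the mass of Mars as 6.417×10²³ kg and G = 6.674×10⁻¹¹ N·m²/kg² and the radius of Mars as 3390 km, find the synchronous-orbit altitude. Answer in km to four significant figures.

μ = GM = 6.674×10⁻¹¹ × 6.417×10²³ = 4.283×10¹³ m³/s².
A synchronous orbit has period T, so by Kepler's third law a = (μT²/4π²)^(1/3).
μT²/4π² = 4.283×10¹³ × (8.864×10⁴)² / 39.48 = 8.524×10²¹ m³.
a = 2.043×10⁷ m = 20427 km.
Altitude h = a − R = 20427 − 3390 = 17037 km.

h_sync ≈ 17040 km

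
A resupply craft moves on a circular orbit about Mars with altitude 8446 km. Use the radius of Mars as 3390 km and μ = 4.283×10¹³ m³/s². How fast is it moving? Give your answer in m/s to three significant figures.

r = 3390 + 8446 = 11836 km = 1.1836×10⁷ m.
For a circular orbit v = √(μ/r) = √(4.283×10¹³ / 1.184×10⁷) = √(3.619×10⁶) = 1902 m/s.

v ≈ 1900 m/s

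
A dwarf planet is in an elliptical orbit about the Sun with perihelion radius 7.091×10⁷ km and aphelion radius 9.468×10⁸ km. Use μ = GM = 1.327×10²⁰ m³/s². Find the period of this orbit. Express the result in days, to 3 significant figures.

Semi-major axis a = (r_p + r_a)/2 = (7.0910×10⁷ + 9.4680×10⁸)/2 = 5.0886×10⁸ km = 5.089×10¹¹ m.
By Kepler's third law T = 2π√(a³/μ) = 2π × 3.151×10⁷ = 1.980×10⁸ s.
= 2292 days.

T ≈ 2290 days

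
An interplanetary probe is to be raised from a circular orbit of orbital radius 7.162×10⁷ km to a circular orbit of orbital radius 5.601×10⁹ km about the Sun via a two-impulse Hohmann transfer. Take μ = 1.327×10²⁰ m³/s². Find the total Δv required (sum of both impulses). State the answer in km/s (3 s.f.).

r₁ = 7.162×10⁷ km = 7.162×10¹⁰ m.
r₂ = 5.601×10⁹ km = 5.601×10¹² m.
Transfer ellipse a_t = (r₁ + r₂)/2 = 2.836×10¹² m.
At r₁: circular v_c1 = √(μ/r₁) = 43040 m/s; transfer-perihelion v_p = √[μ(2/r₁ − 1/a_t)] = 60490 m/s.
Δv₁ = v_p − v_c1 = 17440 m/s.
At r₂: circular v_c2 = √(μ/r₂) = 4867 m/s; transfer-aphelion v_a = √[μ(2/r₂ − 1/a_t)] = 773.5 m/s.
Δv₂ = v_c2 − v_a = 4094 m/s.
Total Δv = Δv₁ + Δv₂ = 21540 m/s = 21.54 km/s.

Δv_total ≈ 21.5 km/s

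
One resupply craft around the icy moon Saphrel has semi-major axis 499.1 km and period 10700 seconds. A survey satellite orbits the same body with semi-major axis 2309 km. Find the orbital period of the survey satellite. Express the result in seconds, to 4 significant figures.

T₂ ≈ 1.065×10⁵ seconds

Kepler's third law: T² ∝ a³, so T₂ = T₁ (a₂/a₁)^(3/2).
a₂/a₁ = 4.626, (a₂/a₁)^(3/2) = 9.951.
T₂ = 10700 × 9.951 = 1.065×10⁵ seconds.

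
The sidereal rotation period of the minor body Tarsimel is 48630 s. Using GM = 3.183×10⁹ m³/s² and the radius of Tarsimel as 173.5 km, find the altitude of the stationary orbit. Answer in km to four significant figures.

A synchronous orbit has period T, so by Kepler's third law a = (μT²/4π²)^(1/3).
μT²/4π² = 3.183×10⁹ × (4.863×10⁴)² / 39.48 = 1.907×10¹⁷ m³.
a = 5.756×10⁵ m = 575.57 km.
Altitude h = a − R = 575.57 − 173.5 = 402.07 km.

h_sync ≈ 402.1 km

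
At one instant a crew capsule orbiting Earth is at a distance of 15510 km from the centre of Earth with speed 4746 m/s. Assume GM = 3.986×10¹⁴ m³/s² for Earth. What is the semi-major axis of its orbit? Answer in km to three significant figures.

a ≈ 13800 km

r = 1.551×10⁷ m.
Specific orbital energy ε = v²/2 − μ/r = (4746)²/2 − 3.986×10¹⁴/1.551×10⁷ = -1.444×10⁷ J/kg.
Since ε = −μ/(2a), a = −μ/(2ε) = 1.380×10⁷ m = 13805 km.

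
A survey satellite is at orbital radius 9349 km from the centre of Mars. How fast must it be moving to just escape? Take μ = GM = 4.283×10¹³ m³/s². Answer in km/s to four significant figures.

r = 9349 km = 9.349×10⁶ m.
Escape speed v_esc = √(2μ/r) = √(2 × 4.283×10¹³ / 9.349×10⁶) = √(9.162×10⁶) = 3027 m/s.
= 3.027 km/s.

v_esc ≈ 3.027 km/s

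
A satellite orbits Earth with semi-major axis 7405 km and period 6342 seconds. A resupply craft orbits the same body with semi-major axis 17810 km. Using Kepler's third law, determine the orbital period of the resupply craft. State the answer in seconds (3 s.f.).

T₂ ≈ 23700 seconds

Kepler's third law: T² ∝ a³, so T₂ = T₁ (a₂/a₁)^(3/2).
a₂/a₁ = 2.405, (a₂/a₁)^(3/2) = 3.730.
T₂ = 6342 × 3.730 = 23660 seconds.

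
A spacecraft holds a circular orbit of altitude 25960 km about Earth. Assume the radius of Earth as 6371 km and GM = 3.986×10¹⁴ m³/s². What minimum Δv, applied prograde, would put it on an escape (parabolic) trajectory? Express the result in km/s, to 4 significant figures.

r = 6371 + 25960 = 32331 km = 3.2331×10⁷ m.
Circular speed v_c = √(μ/r) = 3511 m/s.
Escape speed v_esc = √(2μ/r) = √2 × v_c = 4966 m/s.
Δv = v_esc − v_c = 1454 m/s = 1.454 km/s.

Δv ≈ 1.454 km/s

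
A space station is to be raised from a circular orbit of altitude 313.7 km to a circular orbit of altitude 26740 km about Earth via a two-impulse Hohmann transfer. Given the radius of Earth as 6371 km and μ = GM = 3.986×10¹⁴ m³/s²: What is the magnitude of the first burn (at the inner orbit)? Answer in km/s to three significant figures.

r₁ = 6371 + 313.7 = 6684.7 km = 6.6847×10⁶ m.
r₂ = 6371 + 26740 = 33111 km = 3.3111×10⁷ m.
Transfer ellipse a_t = (r₁ + r₂)/2 = 1.990×10⁷ m.
At r₁: circular v_c1 = √(μ/r₁) = 7722 m/s; transfer-perigee v_p = √[μ(2/r₁ − 1/a_t)] = 9961 m/s.
Δv₁ = v_p − v_c1 = 2239 m/s.
= 2.239 km/s.

Δv ≈ 2.24 km/s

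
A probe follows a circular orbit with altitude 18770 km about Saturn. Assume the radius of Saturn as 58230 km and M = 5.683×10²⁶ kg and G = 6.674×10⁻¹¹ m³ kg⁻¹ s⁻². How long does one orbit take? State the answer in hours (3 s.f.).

μ = GM = 6.674×10⁻¹¹ × 5.683×10²⁶ = 3.793×10¹⁶ m³/s².
r = 58230 + 18770 = 77000 km = 7.7000×10⁷ m.
Kepler's third law: T = 2π√(r³/μ) = 2π√((7.700×10⁷)³ / 3.793×10¹⁶).
r³/μ = 1.204×10⁷ s², so T = 2π × 3.469×10³ = 2.180×10⁴ s.
Converting: 2.180×10⁴ s ÷ 3600 = 6.055 hours.

T ≈ 6.06 hours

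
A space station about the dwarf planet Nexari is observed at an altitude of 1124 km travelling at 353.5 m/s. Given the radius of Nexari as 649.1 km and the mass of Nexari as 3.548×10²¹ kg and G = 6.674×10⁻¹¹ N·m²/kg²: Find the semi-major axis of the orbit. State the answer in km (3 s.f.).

a ≈ 1670 km

μ = GM = 6.674×10⁻¹¹ × 3.548×10²¹ = 2.368×10¹¹ m³/s².
r = 649.1 + 1124 = 1773.1 km = 1.773×10⁶ m.
Vis-viva rearranged: 1/a = 2/r − v²/μ = 1.128×10⁻⁶ − 5.277×10⁻⁷ = 6.002×10⁻⁷ m⁻¹.
a = 1.666×10⁶ m = 1666.0 km.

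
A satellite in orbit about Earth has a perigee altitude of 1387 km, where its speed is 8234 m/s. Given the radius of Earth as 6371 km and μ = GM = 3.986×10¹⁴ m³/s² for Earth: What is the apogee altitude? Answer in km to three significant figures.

r_p = 6371 + 1387 = 7758.0 km = 7.758×10⁶ m.
Specific energy ε = v²/2 − μ/r = -1.748×10⁷ J/kg, so a = −μ/(2ε) = 1.140×10⁷ m.
The apsides satisfy r_p + r_a = 2a, so the apogee radius is 2a − r_p = 1.505×10⁷ m = 15045 km.
Apogee altitude = 15045 − 6371 = 8674.4 km.

apogee altitude ≈ 8670 km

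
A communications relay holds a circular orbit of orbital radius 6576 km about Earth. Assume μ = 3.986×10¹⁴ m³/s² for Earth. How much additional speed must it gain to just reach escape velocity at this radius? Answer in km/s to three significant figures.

Δv ≈ 3.22 km/s

r = 6576 km = 6.576×10⁶ m.
Circular speed v_c = √(μ/r) = 7786 m/s.
Escape speed v_esc = √(2μ/r) = √2 × v_c = 11010 m/s.
Δv = v_esc − v_c = 3225 m/s = 3.225 km/s.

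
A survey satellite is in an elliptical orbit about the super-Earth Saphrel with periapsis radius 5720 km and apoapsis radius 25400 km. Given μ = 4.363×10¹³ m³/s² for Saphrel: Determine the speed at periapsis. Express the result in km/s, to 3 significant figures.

v ≈ 3.53 km/s

Semi-major axis a = (r_p + r_a)/2 = 15560 km = 1.556×10⁷ m.
Vis-viva: v² = μ(2/r − 1/a) = 4.363×10¹³ × (3.497×10⁻⁷ − 6.427×10⁻⁸) = 1.245×10⁷ m²/s².
v = 3529 m/s = 3.529 km/s.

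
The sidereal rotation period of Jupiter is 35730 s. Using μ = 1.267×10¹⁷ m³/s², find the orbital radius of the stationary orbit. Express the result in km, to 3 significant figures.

A synchronous orbit has period T, so by Kepler's third law a = (μT²/4π²)^(1/3).
μT²/4π² = 1.267×10¹⁷ × (3.573×10⁴)² / 39.48 = 4.097×10²⁴ m³.
a = 1.600×10⁸ m = 1.6002×10⁵ km.

r_sync ≈ 1.60×10⁵ km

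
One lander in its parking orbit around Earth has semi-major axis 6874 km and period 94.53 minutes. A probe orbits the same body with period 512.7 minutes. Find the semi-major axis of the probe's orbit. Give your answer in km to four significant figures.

a₂ ≈ 21220 km

Kepler's third law: a³ ∝ T², so a₂ = a₁ (T₂/T₁)^(2/3).
T₂/T₁ = 5.424, (T₂/T₁)^(2/3) = 3.087.
a₂ = 6874 × 3.087 = 21220 km.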